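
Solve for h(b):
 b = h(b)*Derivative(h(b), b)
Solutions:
 h(b) = -sqrt(C1 + b^2)
 h(b) = sqrt(C1 + b^2)


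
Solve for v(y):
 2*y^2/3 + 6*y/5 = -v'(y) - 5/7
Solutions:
 v(y) = C1 - 2*y^3/9 - 3*y^2/5 - 5*y/7


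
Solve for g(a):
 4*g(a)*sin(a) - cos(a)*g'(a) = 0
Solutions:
 g(a) = C1/cos(a)^4


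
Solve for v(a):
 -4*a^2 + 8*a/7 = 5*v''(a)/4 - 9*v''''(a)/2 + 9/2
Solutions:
 v(a) = C1 + C2*a + C3*exp(-sqrt(10)*a/6) + C4*exp(sqrt(10)*a/6) - 4*a^4/15 + 16*a^3/105 - 333*a^2/25


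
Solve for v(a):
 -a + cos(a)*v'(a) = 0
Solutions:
 v(a) = C1 + Integral(a/cos(a), a)


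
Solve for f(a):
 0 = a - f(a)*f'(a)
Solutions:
 f(a) = -sqrt(C1 + a^2)
 f(a) = sqrt(C1 + a^2)


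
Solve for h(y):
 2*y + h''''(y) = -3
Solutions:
 h(y) = C1 + C2*y + C3*y^2 + C4*y^3 - y^5/60 - y^4/8


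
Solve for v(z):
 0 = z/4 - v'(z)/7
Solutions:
 v(z) = C1 + 7*z^2/8


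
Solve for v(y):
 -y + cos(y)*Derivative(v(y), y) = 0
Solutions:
 v(y) = C1 + Integral(y/cos(y), y)


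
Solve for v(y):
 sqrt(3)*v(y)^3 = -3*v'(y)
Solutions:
 v(y) = -sqrt(6)*sqrt(-1/(C1 - sqrt(3)*y))/2
 v(y) = sqrt(6)*sqrt(-1/(C1 - sqrt(3)*y))/2


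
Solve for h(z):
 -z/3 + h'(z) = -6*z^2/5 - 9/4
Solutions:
 h(z) = C1 - 2*z^3/5 + z^2/6 - 9*z/4


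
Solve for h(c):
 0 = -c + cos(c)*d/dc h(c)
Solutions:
 h(c) = C1 + Integral(c/cos(c), c)


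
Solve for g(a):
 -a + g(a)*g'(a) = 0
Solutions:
 g(a) = -sqrt(C1 + a^2)
 g(a) = sqrt(C1 + a^2)


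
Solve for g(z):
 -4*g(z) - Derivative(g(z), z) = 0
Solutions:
 g(z) = C1*exp(-4*z)


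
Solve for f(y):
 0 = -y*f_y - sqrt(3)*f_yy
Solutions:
 f(y) = C1 + C2*erf(sqrt(2)*3^(3/4)*y/6)


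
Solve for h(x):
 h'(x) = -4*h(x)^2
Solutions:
 h(x) = 1/(C1 + 4*x)


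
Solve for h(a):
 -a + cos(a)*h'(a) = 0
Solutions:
 h(a) = C1 + Integral(a/cos(a), a)


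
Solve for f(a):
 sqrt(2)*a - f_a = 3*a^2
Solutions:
 f(a) = C1 - a^3 + sqrt(2)*a^2/2


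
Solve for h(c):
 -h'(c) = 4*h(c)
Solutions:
 h(c) = C1*exp(-4*c)


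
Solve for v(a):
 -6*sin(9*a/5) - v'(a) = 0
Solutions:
 v(a) = C1 + 10*cos(9*a/5)/3


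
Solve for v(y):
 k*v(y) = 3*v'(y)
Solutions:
 v(y) = C1*exp(k*y/3)


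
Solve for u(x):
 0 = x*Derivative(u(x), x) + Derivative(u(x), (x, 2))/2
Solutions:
 u(x) = C1 + C2*erf(x)


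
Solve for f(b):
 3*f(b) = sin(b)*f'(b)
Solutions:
 f(b) = C1*(cos(b) - 1)^(3/2)/(cos(b) + 1)^(3/2)


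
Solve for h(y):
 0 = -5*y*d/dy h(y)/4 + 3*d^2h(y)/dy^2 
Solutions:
 h(y) = C1 + C2*erfi(sqrt(30)*y/12)


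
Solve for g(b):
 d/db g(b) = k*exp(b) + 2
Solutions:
 g(b) = C1 + 2*b + k*exp(b)


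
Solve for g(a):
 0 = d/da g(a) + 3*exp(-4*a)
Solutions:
 g(a) = C1 + 3*exp(-4*a)/4


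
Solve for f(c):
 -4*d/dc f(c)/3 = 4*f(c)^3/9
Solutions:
 f(c) = -sqrt(6)*sqrt(-1/(C1 - c))/2
 f(c) = sqrt(6)*sqrt(-1/(C1 - c))/2


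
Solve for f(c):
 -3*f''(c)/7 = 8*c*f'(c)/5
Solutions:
 f(c) = C1 + C2*erf(2*sqrt(105)*c/15)


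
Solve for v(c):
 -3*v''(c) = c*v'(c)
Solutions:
 v(c) = C1 + C2*erf(sqrt(6)*c/6)


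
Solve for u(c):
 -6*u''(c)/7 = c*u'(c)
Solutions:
 u(c) = C1 + C2*erf(sqrt(21)*c/6)


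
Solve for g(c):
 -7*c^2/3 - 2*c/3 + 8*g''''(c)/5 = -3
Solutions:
 g(c) = C1 + C2*c + C3*c^2 + C4*c^3 + 7*c^6/1728 + c^5/288 - 5*c^4/64


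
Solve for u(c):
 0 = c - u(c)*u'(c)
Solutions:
 u(c) = -sqrt(C1 + c^2)
 u(c) = sqrt(C1 + c^2)


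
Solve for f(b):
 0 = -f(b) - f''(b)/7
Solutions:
 f(b) = C1*sin(sqrt(7)*b) + C2*cos(sqrt(7)*b)


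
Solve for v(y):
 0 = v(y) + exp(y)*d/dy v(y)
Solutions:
 v(y) = C1*exp(exp(-y))


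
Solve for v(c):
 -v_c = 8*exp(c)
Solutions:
 v(c) = C1 - 8*exp(c)


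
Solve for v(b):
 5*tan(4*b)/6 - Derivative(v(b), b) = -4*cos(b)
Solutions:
 v(b) = C1 - 5*log(cos(4*b))/24 + 4*sin(b)


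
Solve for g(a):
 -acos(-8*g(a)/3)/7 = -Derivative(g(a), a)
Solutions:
 Integral(1/acos(-8*_y/3), (_y, g(a))) = C1 + a/7


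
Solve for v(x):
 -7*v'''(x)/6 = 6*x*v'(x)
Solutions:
 v(x) = C1 + Integral(C2*airyai(-42^(2/3)*x/7) + C3*airybi(-42^(2/3)*x/7), x)


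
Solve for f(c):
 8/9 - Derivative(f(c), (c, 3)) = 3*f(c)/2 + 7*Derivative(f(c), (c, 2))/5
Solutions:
 f(c) = C1*exp(c*(-28 + 98*2^(2/3)/(45*sqrt(64345) + 11497)^(1/3) + 2^(1/3)*(45*sqrt(64345) + 11497)^(1/3))/60)*sin(2^(1/3)*sqrt(3)*c*(-(45*sqrt(64345) + 11497)^(1/3) + 98*2^(1/3)/(45*sqrt(64345) + 11497)^(1/3))/60) + C2*exp(c*(-28 + 98*2^(2/3)/(45*sqrt(64345) + 11497)^(1/3) + 2^(1/3)*(45*sqrt(64345) + 11497)^(1/3))/60)*cos(2^(1/3)*sqrt(3)*c*(-(45*sqrt(64345) + 11497)^(1/3) + 98*2^(1/3)/(45*sqrt(64345) + 11497)^(1/3))/60) + C3*exp(-c*(98*2^(2/3)/(45*sqrt(64345) + 11497)^(1/3) + 14 + 2^(1/3)*(45*sqrt(64345) + 11497)^(1/3))/30) + 16/27


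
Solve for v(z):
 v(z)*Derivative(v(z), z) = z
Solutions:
 v(z) = -sqrt(C1 + z^2)
 v(z) = sqrt(C1 + z^2)


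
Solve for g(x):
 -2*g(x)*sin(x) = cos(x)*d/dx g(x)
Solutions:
 g(x) = C1*cos(x)^2


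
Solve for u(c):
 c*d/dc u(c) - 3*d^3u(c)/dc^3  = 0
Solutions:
 u(c) = C1 + Integral(C2*airyai(3^(2/3)*c/3) + C3*airybi(3^(2/3)*c/3), c)


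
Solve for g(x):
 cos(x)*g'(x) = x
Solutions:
 g(x) = C1 + Integral(x/cos(x), x)


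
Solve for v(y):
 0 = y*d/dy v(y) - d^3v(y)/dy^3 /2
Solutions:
 v(y) = C1 + Integral(C2*airyai(2^(1/3)*y) + C3*airybi(2^(1/3)*y), y)


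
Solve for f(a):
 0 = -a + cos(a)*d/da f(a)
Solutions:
 f(a) = C1 + Integral(a/cos(a), a)


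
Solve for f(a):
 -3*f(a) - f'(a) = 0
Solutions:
 f(a) = C1*exp(-3*a)


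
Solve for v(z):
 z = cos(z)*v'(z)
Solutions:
 v(z) = C1 + Integral(z/cos(z), z)


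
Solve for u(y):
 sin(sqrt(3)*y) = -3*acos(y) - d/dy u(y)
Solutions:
 u(y) = C1 - 3*y*acos(y) + 3*sqrt(1 - y^2) + sqrt(3)*cos(sqrt(3)*y)/3


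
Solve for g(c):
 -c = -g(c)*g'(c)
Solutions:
 g(c) = -sqrt(C1 + c^2)
 g(c) = sqrt(C1 + c^2)


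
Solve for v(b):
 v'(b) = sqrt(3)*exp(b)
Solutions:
 v(b) = C1 + sqrt(3)*exp(b)


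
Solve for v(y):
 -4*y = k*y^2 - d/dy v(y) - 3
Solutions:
 v(y) = C1 + k*y^3/3 + 2*y^2 - 3*y


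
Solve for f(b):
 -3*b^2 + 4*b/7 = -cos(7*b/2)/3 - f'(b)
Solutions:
 f(b) = C1 + b^3 - 2*b^2/7 - 2*sin(7*b/2)/21


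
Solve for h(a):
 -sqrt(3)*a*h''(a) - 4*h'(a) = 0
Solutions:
 h(a) = C1 + C2*a^(1 - 4*sqrt(3)/3)


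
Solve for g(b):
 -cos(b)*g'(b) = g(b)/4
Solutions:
 g(b) = C1*(sin(b) - 1)^(1/8)/(sin(b) + 1)^(1/8)


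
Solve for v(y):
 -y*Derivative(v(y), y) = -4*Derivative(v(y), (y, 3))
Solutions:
 v(y) = C1 + Integral(C2*airyai(2^(1/3)*y/2) + C3*airybi(2^(1/3)*y/2), y)


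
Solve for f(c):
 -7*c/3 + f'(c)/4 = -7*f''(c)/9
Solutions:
 f(c) = C1 + C2*exp(-9*c/28) + 14*c^2/3 - 784*c/27


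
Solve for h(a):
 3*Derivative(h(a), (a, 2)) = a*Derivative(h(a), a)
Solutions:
 h(a) = C1 + C2*erfi(sqrt(6)*a/6)


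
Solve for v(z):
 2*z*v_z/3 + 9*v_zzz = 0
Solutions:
 v(z) = C1 + Integral(C2*airyai(-2^(1/3)*z/3) + C3*airybi(-2^(1/3)*z/3), z)


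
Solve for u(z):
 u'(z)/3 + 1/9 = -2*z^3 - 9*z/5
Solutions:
 u(z) = C1 - 3*z^4/2 - 27*z^2/10 - z/3


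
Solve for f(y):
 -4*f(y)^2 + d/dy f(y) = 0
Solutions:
 f(y) = -1/(C1 + 4*y)


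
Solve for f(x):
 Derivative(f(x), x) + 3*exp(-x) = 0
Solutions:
 f(x) = C1 + 3*exp(-x)


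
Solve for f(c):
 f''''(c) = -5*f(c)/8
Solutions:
 f(c) = (C1*sin(2^(3/4)*5^(1/4)*c/4) + C2*cos(2^(3/4)*5^(1/4)*c/4))*exp(-2^(3/4)*5^(1/4)*c/4) + (C3*sin(2^(3/4)*5^(1/4)*c/4) + C4*cos(2^(3/4)*5^(1/4)*c/4))*exp(2^(3/4)*5^(1/4)*c/4)


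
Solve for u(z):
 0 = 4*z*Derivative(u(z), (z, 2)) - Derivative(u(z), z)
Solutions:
 u(z) = C1 + C2*z^(5/4)


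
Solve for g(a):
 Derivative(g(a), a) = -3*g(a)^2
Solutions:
 g(a) = 1/(C1 + 3*a)


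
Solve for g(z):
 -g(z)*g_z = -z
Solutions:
 g(z) = -sqrt(C1 + z^2)
 g(z) = sqrt(C1 + z^2)


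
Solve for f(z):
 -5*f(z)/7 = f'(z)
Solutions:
 f(z) = C1*exp(-5*z/7)


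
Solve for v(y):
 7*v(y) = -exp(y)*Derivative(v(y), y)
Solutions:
 v(y) = C1*exp(7*exp(-y))


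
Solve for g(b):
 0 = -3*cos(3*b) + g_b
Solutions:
 g(b) = C1 + sin(3*b)


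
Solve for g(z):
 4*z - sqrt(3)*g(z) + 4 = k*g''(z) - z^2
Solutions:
 g(z) = C1*exp(-3^(1/4)*z*sqrt(-1/k)) + C2*exp(3^(1/4)*z*sqrt(-1/k)) - 2*k/3 + sqrt(3)*z^2/3 + 4*sqrt(3)*z/3 + 4*sqrt(3)/3


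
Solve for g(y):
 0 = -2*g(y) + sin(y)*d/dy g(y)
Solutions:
 g(y) = C1*(cos(y) - 1)/(cos(y) + 1)


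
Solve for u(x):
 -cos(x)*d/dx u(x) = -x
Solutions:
 u(x) = C1 + Integral(x/cos(x), x)


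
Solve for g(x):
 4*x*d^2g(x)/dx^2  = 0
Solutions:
 g(x) = C1 + C2*x


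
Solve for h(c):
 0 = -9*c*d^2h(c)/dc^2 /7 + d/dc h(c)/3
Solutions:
 h(c) = C1 + C2*c^(34/27)


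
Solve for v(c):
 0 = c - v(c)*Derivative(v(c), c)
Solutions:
 v(c) = -sqrt(C1 + c^2)
 v(c) = sqrt(C1 + c^2)


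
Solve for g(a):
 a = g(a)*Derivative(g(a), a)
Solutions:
 g(a) = -sqrt(C1 + a^2)
 g(a) = sqrt(C1 + a^2)


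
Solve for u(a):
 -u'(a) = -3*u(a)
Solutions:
 u(a) = C1*exp(3*a)


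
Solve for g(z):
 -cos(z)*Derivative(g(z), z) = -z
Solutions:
 g(z) = C1 + Integral(z/cos(z), z)


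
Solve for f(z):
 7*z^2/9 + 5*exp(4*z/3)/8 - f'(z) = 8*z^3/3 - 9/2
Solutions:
 f(z) = C1 - 2*z^4/3 + 7*z^3/27 + 9*z/2 + 15*exp(4*z/3)/32


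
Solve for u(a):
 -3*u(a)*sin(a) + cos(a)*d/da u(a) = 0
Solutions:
 u(a) = C1/cos(a)^3


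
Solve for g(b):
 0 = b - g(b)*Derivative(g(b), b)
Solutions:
 g(b) = -sqrt(C1 + b^2)
 g(b) = sqrt(C1 + b^2)


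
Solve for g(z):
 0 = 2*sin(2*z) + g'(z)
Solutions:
 g(z) = C1 + cos(2*z)


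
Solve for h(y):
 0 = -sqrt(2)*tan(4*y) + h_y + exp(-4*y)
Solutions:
 h(y) = C1 + sqrt(2)*log(tan(4*y)^2 + 1)/8 + exp(-4*y)/4


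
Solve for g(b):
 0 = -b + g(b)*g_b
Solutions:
 g(b) = -sqrt(C1 + b^2)
 g(b) = sqrt(C1 + b^2)


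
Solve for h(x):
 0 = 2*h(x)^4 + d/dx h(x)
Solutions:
 h(x) = (-3^(2/3) - 3*3^(1/6)*I)*(1/(C1 + 2*x))^(1/3)/6
 h(x) = (-3^(2/3) + 3*3^(1/6)*I)*(1/(C1 + 2*x))^(1/3)/6
 h(x) = (1/(C1 + 6*x))^(1/3)


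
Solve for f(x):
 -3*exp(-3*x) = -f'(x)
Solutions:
 f(x) = C1 - exp(-3*x)


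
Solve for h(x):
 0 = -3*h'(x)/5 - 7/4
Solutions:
 h(x) = C1 - 35*x/12


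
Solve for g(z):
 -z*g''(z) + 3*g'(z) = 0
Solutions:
 g(z) = C1 + C2*z^4


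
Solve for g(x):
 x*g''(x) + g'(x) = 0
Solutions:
 g(x) = C1 + C2*log(x)


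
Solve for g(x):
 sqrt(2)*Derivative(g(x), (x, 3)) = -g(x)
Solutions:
 g(x) = C3*exp(-2^(5/6)*x/2) + (C1*sin(2^(5/6)*sqrt(3)*x/4) + C2*cos(2^(5/6)*sqrt(3)*x/4))*exp(2^(5/6)*x/4)


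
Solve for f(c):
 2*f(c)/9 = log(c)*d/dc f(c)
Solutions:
 f(c) = C1*exp(2*li(c)/9)


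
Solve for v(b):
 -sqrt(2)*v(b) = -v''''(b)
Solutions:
 v(b) = C1*exp(-2^(1/8)*b) + C2*exp(2^(1/8)*b) + C3*sin(2^(1/8)*b) + C4*cos(2^(1/8)*b)


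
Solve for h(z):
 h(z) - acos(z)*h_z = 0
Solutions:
 h(z) = C1*exp(Integral(1/acos(z), z))


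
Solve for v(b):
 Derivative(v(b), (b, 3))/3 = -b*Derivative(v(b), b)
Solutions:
 v(b) = C1 + Integral(C2*airyai(-3^(1/3)*b) + C3*airybi(-3^(1/3)*b), b)


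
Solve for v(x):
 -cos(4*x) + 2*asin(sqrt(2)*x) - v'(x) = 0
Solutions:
 v(x) = C1 + 2*x*asin(sqrt(2)*x) + sqrt(2)*sqrt(1 - 2*x^2) - sin(4*x)/4


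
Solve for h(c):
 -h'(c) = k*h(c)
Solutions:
 h(c) = C1*exp(-c*k)


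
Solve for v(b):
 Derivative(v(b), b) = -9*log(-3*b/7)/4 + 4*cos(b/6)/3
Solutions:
 v(b) = C1 - 9*b*log(-b)/4 - 9*b*log(3)/4 + 9*b/4 + 9*b*log(7)/4 + 8*sin(b/6)


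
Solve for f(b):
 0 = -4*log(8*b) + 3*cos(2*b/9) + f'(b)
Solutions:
 f(b) = C1 + 4*b*log(b) - 4*b + 12*b*log(2) - 27*sin(2*b/9)/2


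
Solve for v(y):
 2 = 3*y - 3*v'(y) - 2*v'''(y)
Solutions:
 v(y) = C1 + C2*sin(sqrt(6)*y/2) + C3*cos(sqrt(6)*y/2) + y^2/2 - 2*y/3


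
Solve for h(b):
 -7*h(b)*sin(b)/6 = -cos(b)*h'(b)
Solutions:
 h(b) = C1/cos(b)^(7/6)


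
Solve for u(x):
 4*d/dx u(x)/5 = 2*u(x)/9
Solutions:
 u(x) = C1*exp(5*x/18)


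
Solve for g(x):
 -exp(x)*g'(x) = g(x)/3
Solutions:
 g(x) = C1*exp(exp(-x)/3)


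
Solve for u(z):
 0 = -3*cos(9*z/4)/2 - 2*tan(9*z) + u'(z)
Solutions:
 u(z) = C1 - 2*log(cos(9*z))/9 + 2*sin(9*z/4)/3


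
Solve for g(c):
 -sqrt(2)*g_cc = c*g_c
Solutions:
 g(c) = C1 + C2*erf(2^(1/4)*c/2)


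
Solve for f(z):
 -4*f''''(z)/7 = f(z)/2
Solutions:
 f(z) = (C1*sin(2^(3/4)*7^(1/4)*z/4) + C2*cos(2^(3/4)*7^(1/4)*z/4))*exp(-2^(3/4)*7^(1/4)*z/4) + (C3*sin(2^(3/4)*7^(1/4)*z/4) + C4*cos(2^(3/4)*7^(1/4)*z/4))*exp(2^(3/4)*7^(1/4)*z/4)


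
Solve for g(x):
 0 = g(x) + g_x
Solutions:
 g(x) = C1*exp(-x)


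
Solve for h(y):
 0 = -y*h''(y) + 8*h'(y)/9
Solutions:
 h(y) = C1 + C2*y^(17/9)


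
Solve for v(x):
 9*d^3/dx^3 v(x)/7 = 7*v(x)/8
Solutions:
 v(x) = C3*exp(3^(1/3)*7^(2/3)*x/6) + (C1*sin(3^(5/6)*7^(2/3)*x/12) + C2*cos(3^(5/6)*7^(2/3)*x/12))*exp(-3^(1/3)*7^(2/3)*x/12)


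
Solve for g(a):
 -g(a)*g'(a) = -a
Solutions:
 g(a) = -sqrt(C1 + a^2)
 g(a) = sqrt(C1 + a^2)


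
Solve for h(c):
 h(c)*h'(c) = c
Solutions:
 h(c) = -sqrt(C1 + c^2)
 h(c) = sqrt(C1 + c^2)


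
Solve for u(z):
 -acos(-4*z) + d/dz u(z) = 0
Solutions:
 u(z) = C1 + z*acos(-4*z) + sqrt(1 - 16*z^2)/4


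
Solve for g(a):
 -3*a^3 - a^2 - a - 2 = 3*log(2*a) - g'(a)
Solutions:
 g(a) = C1 + 3*a^4/4 + a^3/3 + a^2/2 + 3*a*log(a) - a + a*log(8)


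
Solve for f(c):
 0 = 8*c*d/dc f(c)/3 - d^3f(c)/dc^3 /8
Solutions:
 f(c) = C1 + Integral(C2*airyai(4*3^(2/3)*c/3) + C3*airybi(4*3^(2/3)*c/3), c)


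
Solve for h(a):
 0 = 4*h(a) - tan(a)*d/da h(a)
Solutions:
 h(a) = C1*sin(a)^4


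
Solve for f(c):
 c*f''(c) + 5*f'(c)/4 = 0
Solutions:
 f(c) = C1 + C2/c^(1/4)


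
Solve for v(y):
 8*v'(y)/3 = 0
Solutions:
 v(y) = C1


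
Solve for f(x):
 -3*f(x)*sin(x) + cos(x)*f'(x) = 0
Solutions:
 f(x) = C1/cos(x)^3


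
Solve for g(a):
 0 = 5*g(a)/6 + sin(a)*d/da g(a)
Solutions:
 g(a) = C1*(cos(a) + 1)^(5/12)/(cos(a) - 1)^(5/12)


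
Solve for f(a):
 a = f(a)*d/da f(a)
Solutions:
 f(a) = -sqrt(C1 + a^2)
 f(a) = sqrt(C1 + a^2)


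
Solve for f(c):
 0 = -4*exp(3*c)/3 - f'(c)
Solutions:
 f(c) = C1 - 4*exp(3*c)/9


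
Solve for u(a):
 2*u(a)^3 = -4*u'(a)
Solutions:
 u(a) = -sqrt(-1/(C1 - a))
 u(a) = sqrt(-1/(C1 - a))


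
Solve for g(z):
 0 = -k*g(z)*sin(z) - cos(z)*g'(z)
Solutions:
 g(z) = C1*exp(k*log(cos(z)))


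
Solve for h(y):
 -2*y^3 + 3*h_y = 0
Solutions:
 h(y) = C1 + y^4/6


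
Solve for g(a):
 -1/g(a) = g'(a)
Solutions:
 g(a) = -sqrt(C1 - 2*a)
 g(a) = sqrt(C1 - 2*a)


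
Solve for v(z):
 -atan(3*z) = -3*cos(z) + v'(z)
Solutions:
 v(z) = C1 - z*atan(3*z) + log(9*z^2 + 1)/6 + 3*sin(z)


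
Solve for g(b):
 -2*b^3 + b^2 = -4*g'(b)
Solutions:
 g(b) = C1 + b^4/8 - b^3/12


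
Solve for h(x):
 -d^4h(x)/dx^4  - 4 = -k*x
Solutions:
 h(x) = C1 + C2*x + C3*x^2 + C4*x^3 + k*x^5/120 - x^4/6


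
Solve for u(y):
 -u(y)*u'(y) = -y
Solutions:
 u(y) = -sqrt(C1 + y^2)
 u(y) = sqrt(C1 + y^2)


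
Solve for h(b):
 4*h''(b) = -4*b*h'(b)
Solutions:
 h(b) = C1 + C2*erf(sqrt(2)*b/2)


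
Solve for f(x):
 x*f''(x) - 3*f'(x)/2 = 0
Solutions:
 f(x) = C1 + C2*x^(5/2)


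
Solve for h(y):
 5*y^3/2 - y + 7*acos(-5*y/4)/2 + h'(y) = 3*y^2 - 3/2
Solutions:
 h(y) = C1 - 5*y^4/8 + y^3 + y^2/2 - 7*y*acos(-5*y/4)/2 - 3*y/2 - 7*sqrt(16 - 25*y^2)/10


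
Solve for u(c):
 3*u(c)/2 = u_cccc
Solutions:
 u(c) = C1*exp(-2^(3/4)*3^(1/4)*c/2) + C2*exp(2^(3/4)*3^(1/4)*c/2) + C3*sin(2^(3/4)*3^(1/4)*c/2) + C4*cos(2^(3/4)*3^(1/4)*c/2)


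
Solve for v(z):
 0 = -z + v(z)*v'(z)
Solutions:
 v(z) = -sqrt(C1 + z^2)
 v(z) = sqrt(C1 + z^2)


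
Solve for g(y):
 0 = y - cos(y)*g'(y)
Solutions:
 g(y) = C1 + Integral(y/cos(y), y)


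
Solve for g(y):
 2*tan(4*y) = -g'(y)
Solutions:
 g(y) = C1 + log(cos(4*y))/2


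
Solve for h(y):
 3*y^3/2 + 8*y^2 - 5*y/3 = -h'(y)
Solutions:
 h(y) = C1 - 3*y^4/8 - 8*y^3/3 + 5*y^2/6


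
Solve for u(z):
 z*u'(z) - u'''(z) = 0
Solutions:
 u(z) = C1 + Integral(C2*airyai(z) + C3*airybi(z), z)


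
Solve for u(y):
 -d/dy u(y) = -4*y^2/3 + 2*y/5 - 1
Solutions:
 u(y) = C1 + 4*y^3/9 - y^2/5 + y


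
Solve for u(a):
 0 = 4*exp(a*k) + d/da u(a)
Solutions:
 u(a) = C1 - 4*exp(a*k)/k


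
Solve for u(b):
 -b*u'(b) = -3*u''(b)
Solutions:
 u(b) = C1 + C2*erfi(sqrt(6)*b/6)


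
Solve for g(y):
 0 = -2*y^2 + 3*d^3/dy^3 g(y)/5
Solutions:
 g(y) = C1 + C2*y + C3*y^2 + y^5/18


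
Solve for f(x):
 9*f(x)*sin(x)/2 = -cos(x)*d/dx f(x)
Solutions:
 f(x) = C1*cos(x)^(9/2)


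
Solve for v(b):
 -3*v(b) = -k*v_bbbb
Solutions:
 v(b) = C1*exp(-3^(1/4)*b*(1/k)^(1/4)) + C2*exp(3^(1/4)*b*(1/k)^(1/4)) + C3*exp(-3^(1/4)*I*b*(1/k)^(1/4)) + C4*exp(3^(1/4)*I*b*(1/k)^(1/4))


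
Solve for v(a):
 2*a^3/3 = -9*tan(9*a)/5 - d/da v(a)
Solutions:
 v(a) = C1 - a^4/6 + log(cos(9*a))/5


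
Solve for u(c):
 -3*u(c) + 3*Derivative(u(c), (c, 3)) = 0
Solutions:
 u(c) = C3*exp(c) + (C1*sin(sqrt(3)*c/2) + C2*cos(sqrt(3)*c/2))*exp(-c/2)


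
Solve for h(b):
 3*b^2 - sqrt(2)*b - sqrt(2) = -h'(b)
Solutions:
 h(b) = C1 - b^3 + sqrt(2)*b^2/2 + sqrt(2)*b


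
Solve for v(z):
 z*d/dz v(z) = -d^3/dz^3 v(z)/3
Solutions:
 v(z) = C1 + Integral(C2*airyai(-3^(1/3)*z) + C3*airybi(-3^(1/3)*z), z)


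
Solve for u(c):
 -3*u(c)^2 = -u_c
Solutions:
 u(c) = -1/(C1 + 3*c)


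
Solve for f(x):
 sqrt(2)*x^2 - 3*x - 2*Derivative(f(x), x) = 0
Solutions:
 f(x) = C1 + sqrt(2)*x^3/6 - 3*x^2/4


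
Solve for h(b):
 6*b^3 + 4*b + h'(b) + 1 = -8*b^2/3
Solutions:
 h(b) = C1 - 3*b^4/2 - 8*b^3/9 - 2*b^2 - b


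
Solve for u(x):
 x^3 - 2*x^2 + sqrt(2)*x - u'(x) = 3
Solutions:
 u(x) = C1 + x^4/4 - 2*x^3/3 + sqrt(2)*x^2/2 - 3*x


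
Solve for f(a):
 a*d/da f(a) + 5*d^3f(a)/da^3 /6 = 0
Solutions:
 f(a) = C1 + Integral(C2*airyai(-5^(2/3)*6^(1/3)*a/5) + C3*airybi(-5^(2/3)*6^(1/3)*a/5), a)


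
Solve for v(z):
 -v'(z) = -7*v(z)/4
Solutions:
 v(z) = C1*exp(7*z/4)


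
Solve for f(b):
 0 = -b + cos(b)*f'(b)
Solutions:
 f(b) = C1 + Integral(b/cos(b), b)


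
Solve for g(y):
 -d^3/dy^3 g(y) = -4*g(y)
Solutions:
 g(y) = C3*exp(2^(2/3)*y) + (C1*sin(2^(2/3)*sqrt(3)*y/2) + C2*cos(2^(2/3)*sqrt(3)*y/2))*exp(-2^(2/3)*y/2)


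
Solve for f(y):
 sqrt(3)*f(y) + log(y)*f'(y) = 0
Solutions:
 f(y) = C1*exp(-sqrt(3)*li(y))


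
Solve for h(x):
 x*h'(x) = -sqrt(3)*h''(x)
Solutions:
 h(x) = C1 + C2*erf(sqrt(2)*3^(3/4)*x/6)


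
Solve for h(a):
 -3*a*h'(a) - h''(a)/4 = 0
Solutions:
 h(a) = C1 + C2*erf(sqrt(6)*a)


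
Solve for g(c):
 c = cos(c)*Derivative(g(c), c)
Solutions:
 g(c) = C1 + Integral(c/cos(c), c)


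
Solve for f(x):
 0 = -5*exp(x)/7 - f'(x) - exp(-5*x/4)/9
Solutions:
 f(x) = C1 - 5*exp(x)/7 + 4*exp(-5*x/4)/45


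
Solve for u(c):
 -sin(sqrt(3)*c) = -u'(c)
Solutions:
 u(c) = C1 - sqrt(3)*cos(sqrt(3)*c)/3


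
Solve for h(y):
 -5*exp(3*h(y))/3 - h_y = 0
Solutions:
 h(y) = log((-1 - sqrt(3)*I)*(1/(C1 + 5*y))^(1/3)/2)
 h(y) = log((-1 + sqrt(3)*I)*(1/(C1 + 5*y))^(1/3)/2)
 h(y) = log(1/(C1 + 5*y))/3


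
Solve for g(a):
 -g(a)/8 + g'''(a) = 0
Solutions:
 g(a) = C3*exp(a/2) + (C1*sin(sqrt(3)*a/4) + C2*cos(sqrt(3)*a/4))*exp(-a/4)


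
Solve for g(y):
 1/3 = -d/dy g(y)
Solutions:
 g(y) = C1 - y/3


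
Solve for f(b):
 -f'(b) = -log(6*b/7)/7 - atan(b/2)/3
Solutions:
 f(b) = C1 + b*log(b)/7 + b*atan(b/2)/3 - b*log(7)/7 - b/7 + b*log(6)/7 - log(b^2 + 4)/3


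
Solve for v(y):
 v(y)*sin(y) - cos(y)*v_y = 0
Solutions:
 v(y) = C1/cos(y)


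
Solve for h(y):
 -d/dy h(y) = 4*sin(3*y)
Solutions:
 h(y) = C1 + 4*cos(3*y)/3


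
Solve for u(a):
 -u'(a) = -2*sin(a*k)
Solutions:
 u(a) = C1 - 2*cos(a*k)/k


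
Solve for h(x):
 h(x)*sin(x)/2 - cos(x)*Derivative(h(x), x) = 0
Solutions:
 h(x) = C1/sqrt(cos(x))


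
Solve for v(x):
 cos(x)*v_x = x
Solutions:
 v(x) = C1 + Integral(x/cos(x), x)


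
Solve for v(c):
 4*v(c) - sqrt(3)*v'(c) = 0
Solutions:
 v(c) = C1*exp(4*sqrt(3)*c/3)


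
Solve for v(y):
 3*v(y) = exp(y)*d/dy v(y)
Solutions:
 v(y) = C1*exp(-3*exp(-y))


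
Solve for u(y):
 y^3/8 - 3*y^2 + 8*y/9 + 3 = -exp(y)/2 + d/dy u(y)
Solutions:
 u(y) = C1 + y^4/32 - y^3 + 4*y^2/9 + 3*y + exp(y)/2


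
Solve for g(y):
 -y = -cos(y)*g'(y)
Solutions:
 g(y) = C1 + Integral(y/cos(y), y)


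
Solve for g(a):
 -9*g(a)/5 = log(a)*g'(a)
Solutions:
 g(a) = C1*exp(-9*li(a)/5)


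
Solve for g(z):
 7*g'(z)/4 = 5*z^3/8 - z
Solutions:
 g(z) = C1 + 5*z^4/56 - 2*z^2/7


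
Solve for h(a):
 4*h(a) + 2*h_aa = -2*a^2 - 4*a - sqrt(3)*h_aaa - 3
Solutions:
 h(a) = C1*exp(a*(-4*sqrt(3) + 2*2^(2/3)/(sqrt(267) + 85*sqrt(3)/9)^(1/3) + 3*2^(1/3)*(sqrt(267) + 85*sqrt(3)/9)^(1/3))/18)*sin(sqrt(3)*a*(-3*(2*sqrt(267) + 170*sqrt(3)/9)^(1/3) + 4/(2*sqrt(267) + 170*sqrt(3)/9)^(1/3))/18) + C2*exp(a*(-4*sqrt(3) + 2*2^(2/3)/(sqrt(267) + 85*sqrt(3)/9)^(1/3) + 3*2^(1/3)*(sqrt(267) + 85*sqrt(3)/9)^(1/3))/18)*cos(sqrt(3)*a*(-3*(2*sqrt(267) + 170*sqrt(3)/9)^(1/3) + 4/(2*sqrt(267) + 170*sqrt(3)/9)^(1/3))/18) + C3*exp(-a*(2*2^(2/3)/(sqrt(267) + 85*sqrt(3)/9)^(1/3) + 2*sqrt(3) + 3*2^(1/3)*(sqrt(267) + 85*sqrt(3)/9)^(1/3))/9) - a^2/2 - a - 1/4


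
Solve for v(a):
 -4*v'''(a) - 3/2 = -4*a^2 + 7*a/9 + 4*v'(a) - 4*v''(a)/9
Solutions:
 v(a) = C1 + a^3/3 + a^2/72 - 1537*a/648 + (C2*sin(sqrt(323)*a/18) + C3*cos(sqrt(323)*a/18))*exp(a/18)


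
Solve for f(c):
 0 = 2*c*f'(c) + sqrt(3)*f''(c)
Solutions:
 f(c) = C1 + C2*erf(3^(3/4)*c/3)


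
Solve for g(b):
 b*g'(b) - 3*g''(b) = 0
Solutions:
 g(b) = C1 + C2*erfi(sqrt(6)*b/6)


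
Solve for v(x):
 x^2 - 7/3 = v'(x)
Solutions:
 v(x) = C1 + x^3/3 - 7*x/3


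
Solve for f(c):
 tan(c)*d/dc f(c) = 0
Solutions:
 f(c) = C1


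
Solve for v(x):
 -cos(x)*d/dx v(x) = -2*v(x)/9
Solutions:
 v(x) = C1*(sin(x) + 1)^(1/9)/(sin(x) - 1)^(1/9)


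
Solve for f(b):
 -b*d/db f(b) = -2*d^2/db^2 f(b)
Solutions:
 f(b) = C1 + C2*erfi(b/2)


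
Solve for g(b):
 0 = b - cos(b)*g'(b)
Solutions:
 g(b) = C1 + Integral(b/cos(b), b)


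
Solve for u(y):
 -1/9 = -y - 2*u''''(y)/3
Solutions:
 u(y) = C1 + C2*y + C3*y^2 + C4*y^3 - y^5/80 + y^4/144


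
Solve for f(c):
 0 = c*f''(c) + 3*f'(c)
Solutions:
 f(c) = C1 + C2/c^2


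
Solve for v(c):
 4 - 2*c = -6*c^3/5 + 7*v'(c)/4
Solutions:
 v(c) = C1 + 6*c^4/35 - 4*c^2/7 + 16*c/7


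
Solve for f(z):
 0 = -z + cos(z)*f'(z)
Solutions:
 f(z) = C1 + Integral(z/cos(z), z)


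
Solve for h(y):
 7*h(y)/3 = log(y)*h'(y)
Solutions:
 h(y) = C1*exp(7*li(y)/3)


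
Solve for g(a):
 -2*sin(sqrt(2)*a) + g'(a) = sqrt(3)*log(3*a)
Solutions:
 g(a) = C1 + sqrt(3)*a*(log(a) - 1) + sqrt(3)*a*log(3) - sqrt(2)*cos(sqrt(2)*a)


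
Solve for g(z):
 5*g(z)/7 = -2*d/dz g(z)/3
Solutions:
 g(z) = C1*exp(-15*z/14)


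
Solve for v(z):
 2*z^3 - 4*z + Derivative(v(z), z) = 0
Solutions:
 v(z) = C1 - z^4/2 + 2*z^2


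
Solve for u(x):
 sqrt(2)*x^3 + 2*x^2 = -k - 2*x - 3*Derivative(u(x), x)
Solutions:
 u(x) = C1 - k*x/3 - sqrt(2)*x^4/12 - 2*x^3/9 - x^2/3


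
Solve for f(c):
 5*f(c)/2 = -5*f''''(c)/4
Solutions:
 f(c) = (C1*sin(2^(3/4)*c/2) + C2*cos(2^(3/4)*c/2))*exp(-2^(3/4)*c/2) + (C3*sin(2^(3/4)*c/2) + C4*cos(2^(3/4)*c/2))*exp(2^(3/4)*c/2)


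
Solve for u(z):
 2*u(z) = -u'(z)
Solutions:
 u(z) = C1*exp(-2*z)


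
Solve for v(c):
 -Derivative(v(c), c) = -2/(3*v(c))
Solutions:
 v(c) = -sqrt(C1 + 12*c)/3
 v(c) = sqrt(C1 + 12*c)/3


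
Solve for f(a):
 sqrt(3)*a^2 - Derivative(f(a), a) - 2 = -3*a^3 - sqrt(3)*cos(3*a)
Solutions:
 f(a) = C1 + 3*a^4/4 + sqrt(3)*a^3/3 - 2*a + sqrt(3)*sin(3*a)/3


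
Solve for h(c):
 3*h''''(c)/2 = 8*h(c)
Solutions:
 h(c) = C1*exp(-2*3^(3/4)*c/3) + C2*exp(2*3^(3/4)*c/3) + C3*sin(2*3^(3/4)*c/3) + C4*cos(2*3^(3/4)*c/3)


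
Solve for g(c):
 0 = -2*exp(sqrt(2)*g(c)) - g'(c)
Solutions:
 g(c) = sqrt(2)*(2*log(1/(C1 + 2*c)) - log(2))/4


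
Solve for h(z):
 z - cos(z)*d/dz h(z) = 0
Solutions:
 h(z) = C1 + Integral(z/cos(z), z)


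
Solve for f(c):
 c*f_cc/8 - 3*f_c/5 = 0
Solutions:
 f(c) = C1 + C2*c^(29/5)


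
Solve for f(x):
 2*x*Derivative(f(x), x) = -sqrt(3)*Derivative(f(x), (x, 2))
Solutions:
 f(x) = C1 + C2*erf(3^(3/4)*x/3)


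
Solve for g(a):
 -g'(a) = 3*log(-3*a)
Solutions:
 g(a) = C1 - 3*a*log(-a) + 3*a*(1 - log(3))


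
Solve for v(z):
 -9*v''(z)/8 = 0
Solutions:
 v(z) = C1 + C2*z


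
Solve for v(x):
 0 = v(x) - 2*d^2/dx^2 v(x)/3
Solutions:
 v(x) = C1*exp(-sqrt(6)*x/2) + C2*exp(sqrt(6)*x/2)


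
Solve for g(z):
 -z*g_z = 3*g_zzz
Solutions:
 g(z) = C1 + Integral(C2*airyai(-3^(2/3)*z/3) + C3*airybi(-3^(2/3)*z/3), z)


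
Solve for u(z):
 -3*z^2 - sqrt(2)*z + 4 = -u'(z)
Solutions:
 u(z) = C1 + z^3 + sqrt(2)*z^2/2 - 4*z


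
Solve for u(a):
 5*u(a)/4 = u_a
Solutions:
 u(a) = C1*exp(5*a/4)


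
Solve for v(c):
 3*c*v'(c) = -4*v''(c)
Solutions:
 v(c) = C1 + C2*erf(sqrt(6)*c/4)


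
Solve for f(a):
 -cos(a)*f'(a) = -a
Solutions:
 f(a) = C1 + Integral(a/cos(a), a)


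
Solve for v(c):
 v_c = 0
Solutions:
 v(c) = C1


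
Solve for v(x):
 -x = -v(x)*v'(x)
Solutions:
 v(x) = -sqrt(C1 + x^2)
 v(x) = sqrt(C1 + x^2)


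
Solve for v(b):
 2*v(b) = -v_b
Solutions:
 v(b) = C1*exp(-2*b)


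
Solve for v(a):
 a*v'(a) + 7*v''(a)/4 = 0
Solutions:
 v(a) = C1 + C2*erf(sqrt(14)*a/7)


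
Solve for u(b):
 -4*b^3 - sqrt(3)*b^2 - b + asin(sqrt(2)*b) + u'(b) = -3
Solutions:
 u(b) = C1 + b^4 + sqrt(3)*b^3/3 + b^2/2 - b*asin(sqrt(2)*b) - 3*b - sqrt(2)*sqrt(1 - 2*b^2)/2


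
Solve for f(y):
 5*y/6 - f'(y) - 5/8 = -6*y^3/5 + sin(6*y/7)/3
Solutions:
 f(y) = C1 + 3*y^4/10 + 5*y^2/12 - 5*y/8 + 7*cos(6*y/7)/18


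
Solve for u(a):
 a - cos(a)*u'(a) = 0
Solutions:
 u(a) = C1 + Integral(a/cos(a), a)


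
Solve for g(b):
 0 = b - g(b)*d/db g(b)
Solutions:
 g(b) = -sqrt(C1 + b^2)
 g(b) = sqrt(C1 + b^2)


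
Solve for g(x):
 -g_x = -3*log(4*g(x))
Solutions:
 -Integral(1/(log(_y) + 2*log(2)), (_y, g(x)))/3 = C1 - x


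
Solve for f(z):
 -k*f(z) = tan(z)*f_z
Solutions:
 f(z) = C1*exp(-k*log(sin(z)))


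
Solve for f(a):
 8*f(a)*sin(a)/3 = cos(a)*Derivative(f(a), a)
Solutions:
 f(a) = C1/cos(a)^(8/3)


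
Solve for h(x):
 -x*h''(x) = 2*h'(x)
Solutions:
 h(x) = C1 + C2/x


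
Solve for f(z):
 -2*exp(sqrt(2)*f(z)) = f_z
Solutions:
 f(z) = sqrt(2)*(2*log(1/(C1 + 2*z)) - log(2))/4


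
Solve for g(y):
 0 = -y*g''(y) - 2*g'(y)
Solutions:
 g(y) = C1 + C2/y


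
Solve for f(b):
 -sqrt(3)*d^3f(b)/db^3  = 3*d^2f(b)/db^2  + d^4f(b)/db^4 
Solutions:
 f(b) = C1 + C2*b + (C3*sin(3*b/2) + C4*cos(3*b/2))*exp(-sqrt(3)*b/2)


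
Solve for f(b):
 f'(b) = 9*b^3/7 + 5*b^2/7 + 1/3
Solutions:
 f(b) = C1 + 9*b^4/28 + 5*b^3/21 + b/3


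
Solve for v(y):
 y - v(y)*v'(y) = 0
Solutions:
 v(y) = -sqrt(C1 + y^2)
 v(y) = sqrt(C1 + y^2)


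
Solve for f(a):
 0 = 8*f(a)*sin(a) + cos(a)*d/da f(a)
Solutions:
 f(a) = C1*cos(a)^8


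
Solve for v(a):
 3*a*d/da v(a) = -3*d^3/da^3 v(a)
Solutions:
 v(a) = C1 + Integral(C2*airyai(-a) + C3*airybi(-a), a)


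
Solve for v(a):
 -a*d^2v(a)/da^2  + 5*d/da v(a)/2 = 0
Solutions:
 v(a) = C1 + C2*a^(7/2)


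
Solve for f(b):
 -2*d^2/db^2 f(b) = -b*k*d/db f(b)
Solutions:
 f(b) = Piecewise((-sqrt(pi)*C1*erf(b*sqrt(-k)/2)/sqrt(-k) - C2, (k > 0) | (k < 0)), (-C1*b - C2, True))


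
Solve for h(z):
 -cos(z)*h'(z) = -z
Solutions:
 h(z) = C1 + Integral(z/cos(z), z)


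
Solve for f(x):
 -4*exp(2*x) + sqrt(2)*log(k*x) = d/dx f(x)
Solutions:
 f(x) = C1 + sqrt(2)*x*log(k*x) - sqrt(2)*x - 2*exp(2*x)


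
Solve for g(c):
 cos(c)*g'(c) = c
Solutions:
 g(c) = C1 + Integral(c/cos(c), c)


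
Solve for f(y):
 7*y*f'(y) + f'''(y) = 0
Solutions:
 f(y) = C1 + Integral(C2*airyai(-7^(1/3)*y) + C3*airybi(-7^(1/3)*y), y)


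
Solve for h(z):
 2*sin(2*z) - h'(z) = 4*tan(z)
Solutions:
 h(z) = C1 + 4*log(cos(z)) - cos(2*z)


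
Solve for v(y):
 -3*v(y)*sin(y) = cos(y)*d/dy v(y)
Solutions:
 v(y) = C1*cos(y)^3


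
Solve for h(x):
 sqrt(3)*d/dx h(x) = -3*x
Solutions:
 h(x) = C1 - sqrt(3)*x^2/2


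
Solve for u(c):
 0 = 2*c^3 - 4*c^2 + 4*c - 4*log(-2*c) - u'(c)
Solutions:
 u(c) = C1 + c^4/2 - 4*c^3/3 + 2*c^2 - 4*c*log(-c) + 4*c*(1 - log(2))


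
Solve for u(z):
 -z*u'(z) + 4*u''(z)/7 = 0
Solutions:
 u(z) = C1 + C2*erfi(sqrt(14)*z/4)


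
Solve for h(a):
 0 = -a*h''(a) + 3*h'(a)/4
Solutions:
 h(a) = C1 + C2*a^(7/4)


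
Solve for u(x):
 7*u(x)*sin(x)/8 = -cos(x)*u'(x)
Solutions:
 u(x) = C1*cos(x)^(7/8)


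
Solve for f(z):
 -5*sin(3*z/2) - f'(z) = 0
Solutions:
 f(z) = C1 + 10*cos(3*z/2)/3


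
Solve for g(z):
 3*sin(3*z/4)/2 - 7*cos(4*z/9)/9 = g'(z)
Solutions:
 g(z) = C1 - 7*sin(4*z/9)/4 - 2*cos(3*z/4)


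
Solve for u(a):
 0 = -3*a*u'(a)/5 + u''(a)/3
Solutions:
 u(a) = C1 + C2*erfi(3*sqrt(10)*a/10)


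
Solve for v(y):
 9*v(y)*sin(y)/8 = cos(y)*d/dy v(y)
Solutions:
 v(y) = C1/cos(y)^(9/8)


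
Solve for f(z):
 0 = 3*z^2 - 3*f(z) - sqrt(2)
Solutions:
 f(z) = z^2 - sqrt(2)/3


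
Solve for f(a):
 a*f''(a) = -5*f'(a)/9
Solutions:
 f(a) = C1 + C2*a^(4/9)


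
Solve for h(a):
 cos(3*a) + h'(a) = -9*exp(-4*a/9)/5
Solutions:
 h(a) = C1 - sin(3*a)/3 + 81*exp(-4*a/9)/20


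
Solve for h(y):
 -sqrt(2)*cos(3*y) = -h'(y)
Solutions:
 h(y) = C1 + sqrt(2)*sin(3*y)/3


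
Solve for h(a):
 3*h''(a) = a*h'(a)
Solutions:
 h(a) = C1 + C2*erfi(sqrt(6)*a/6)


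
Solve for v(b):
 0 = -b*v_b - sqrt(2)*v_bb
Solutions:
 v(b) = C1 + C2*erf(2^(1/4)*b/2)


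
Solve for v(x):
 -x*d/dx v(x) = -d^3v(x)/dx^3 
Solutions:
 v(x) = C1 + Integral(C2*airyai(x) + C3*airybi(x), x)


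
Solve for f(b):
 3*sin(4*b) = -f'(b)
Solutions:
 f(b) = C1 + 3*cos(4*b)/4


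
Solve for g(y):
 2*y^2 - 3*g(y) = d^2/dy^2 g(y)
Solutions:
 g(y) = C1*sin(sqrt(3)*y) + C2*cos(sqrt(3)*y) + 2*y^2/3 - 4/9


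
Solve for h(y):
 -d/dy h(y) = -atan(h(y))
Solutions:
 Integral(1/atan(_y), (_y, h(y))) = C1 + y


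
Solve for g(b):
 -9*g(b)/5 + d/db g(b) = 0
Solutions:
 g(b) = C1*exp(9*b/5)


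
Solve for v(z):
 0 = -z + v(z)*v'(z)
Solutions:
 v(z) = -sqrt(C1 + z^2)
 v(z) = sqrt(C1 + z^2)


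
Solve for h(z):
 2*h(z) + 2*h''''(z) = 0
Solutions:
 h(z) = (C1*sin(sqrt(2)*z/2) + C2*cos(sqrt(2)*z/2))*exp(-sqrt(2)*z/2) + (C3*sin(sqrt(2)*z/2) + C4*cos(sqrt(2)*z/2))*exp(sqrt(2)*z/2)


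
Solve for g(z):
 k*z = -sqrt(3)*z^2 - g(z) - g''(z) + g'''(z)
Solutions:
 g(z) = C1*exp(z*(-2^(2/3)*(3*sqrt(93) + 29)^(1/3) - 2*2^(1/3)/(3*sqrt(93) + 29)^(1/3) + 4)/12)*sin(2^(1/3)*sqrt(3)*z*(-2^(1/3)*(3*sqrt(93) + 29)^(1/3) + 2/(3*sqrt(93) + 29)^(1/3))/12) + C2*exp(z*(-2^(2/3)*(3*sqrt(93) + 29)^(1/3) - 2*2^(1/3)/(3*sqrt(93) + 29)^(1/3) + 4)/12)*cos(2^(1/3)*sqrt(3)*z*(-2^(1/3)*(3*sqrt(93) + 29)^(1/3) + 2/(3*sqrt(93) + 29)^(1/3))/12) + C3*exp(z*(2*2^(1/3)/(3*sqrt(93) + 29)^(1/3) + 2 + 2^(2/3)*(3*sqrt(93) + 29)^(1/3))/6) - k*z - sqrt(3)*z^2 + 2*sqrt(3)


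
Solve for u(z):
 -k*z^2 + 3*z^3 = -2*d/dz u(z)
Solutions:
 u(z) = C1 + k*z^3/6 - 3*z^4/8


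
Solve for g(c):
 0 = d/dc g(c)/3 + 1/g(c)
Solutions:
 g(c) = -sqrt(C1 - 6*c)
 g(c) = sqrt(C1 - 6*c)


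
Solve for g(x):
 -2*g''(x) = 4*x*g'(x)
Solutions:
 g(x) = C1 + C2*erf(x)


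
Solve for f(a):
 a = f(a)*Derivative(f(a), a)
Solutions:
 f(a) = -sqrt(C1 + a^2)
 f(a) = sqrt(C1 + a^2)


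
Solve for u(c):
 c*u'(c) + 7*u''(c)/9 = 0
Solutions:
 u(c) = C1 + C2*erf(3*sqrt(14)*c/14)


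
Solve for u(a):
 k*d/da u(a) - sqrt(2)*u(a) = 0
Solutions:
 u(a) = C1*exp(sqrt(2)*a/k)


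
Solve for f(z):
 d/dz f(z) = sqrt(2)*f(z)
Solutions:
 f(z) = C1*exp(sqrt(2)*z)


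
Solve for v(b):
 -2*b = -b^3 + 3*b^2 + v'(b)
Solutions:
 v(b) = C1 + b^4/4 - b^3 - b^2


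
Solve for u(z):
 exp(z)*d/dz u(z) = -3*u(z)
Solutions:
 u(z) = C1*exp(3*exp(-z))


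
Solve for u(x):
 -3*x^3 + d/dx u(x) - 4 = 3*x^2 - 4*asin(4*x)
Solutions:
 u(x) = C1 + 3*x^4/4 + x^3 - 4*x*asin(4*x) + 4*x - sqrt(1 - 16*x^2)


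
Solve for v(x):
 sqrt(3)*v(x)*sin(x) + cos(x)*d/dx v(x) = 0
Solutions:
 v(x) = C1*cos(x)^(sqrt(3))


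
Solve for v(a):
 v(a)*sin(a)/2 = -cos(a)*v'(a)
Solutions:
 v(a) = C1*sqrt(cos(a))


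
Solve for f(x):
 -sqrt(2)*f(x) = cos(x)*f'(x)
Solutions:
 f(x) = C1*(sin(x) - 1)^(sqrt(2)/2)/(sin(x) + 1)^(sqrt(2)/2)


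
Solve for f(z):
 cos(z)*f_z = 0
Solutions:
 f(z) = C1


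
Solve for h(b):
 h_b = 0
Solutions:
 h(b) = C1


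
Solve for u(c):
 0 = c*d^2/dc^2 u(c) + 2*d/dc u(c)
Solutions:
 u(c) = C1 + C2/c


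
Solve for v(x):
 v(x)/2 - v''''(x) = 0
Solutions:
 v(x) = C1*exp(-2^(3/4)*x/2) + C2*exp(2^(3/4)*x/2) + C3*sin(2^(3/4)*x/2) + C4*cos(2^(3/4)*x/2)


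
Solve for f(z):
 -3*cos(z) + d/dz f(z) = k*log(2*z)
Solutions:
 f(z) = C1 + k*z*(log(z) - 1) + k*z*log(2) + 3*sin(z)


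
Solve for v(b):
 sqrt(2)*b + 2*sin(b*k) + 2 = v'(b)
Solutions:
 v(b) = C1 + sqrt(2)*b^2/2 + 2*b - 2*cos(b*k)/k


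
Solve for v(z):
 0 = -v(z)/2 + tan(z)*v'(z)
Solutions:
 v(z) = C1*sqrt(sin(z))


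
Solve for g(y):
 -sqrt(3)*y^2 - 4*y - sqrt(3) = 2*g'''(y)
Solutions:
 g(y) = C1 + C2*y + C3*y^2 - sqrt(3)*y^5/120 - y^4/12 - sqrt(3)*y^3/12


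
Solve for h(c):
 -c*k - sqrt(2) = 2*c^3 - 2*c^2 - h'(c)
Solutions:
 h(c) = C1 + c^4/2 - 2*c^3/3 + c^2*k/2 + sqrt(2)*c


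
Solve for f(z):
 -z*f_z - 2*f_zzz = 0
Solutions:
 f(z) = C1 + Integral(C2*airyai(-2^(2/3)*z/2) + C3*airybi(-2^(2/3)*z/2), z)


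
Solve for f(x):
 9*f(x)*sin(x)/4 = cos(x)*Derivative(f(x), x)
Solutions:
 f(x) = C1/cos(x)^(9/4)


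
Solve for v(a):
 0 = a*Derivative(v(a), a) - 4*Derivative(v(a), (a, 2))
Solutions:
 v(a) = C1 + C2*erfi(sqrt(2)*a/4)


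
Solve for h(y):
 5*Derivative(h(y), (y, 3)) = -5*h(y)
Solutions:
 h(y) = C3*exp(-y) + (C1*sin(sqrt(3)*y/2) + C2*cos(sqrt(3)*y/2))*exp(y/2)


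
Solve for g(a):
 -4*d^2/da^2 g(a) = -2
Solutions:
 g(a) = C1 + C2*a + a^2/4


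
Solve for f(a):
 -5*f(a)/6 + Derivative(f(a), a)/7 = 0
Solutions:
 f(a) = C1*exp(35*a/6)


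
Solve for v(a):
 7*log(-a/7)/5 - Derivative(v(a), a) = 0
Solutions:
 v(a) = C1 + 7*a*log(-a)/5 + 7*a*(-log(7) - 1)/5


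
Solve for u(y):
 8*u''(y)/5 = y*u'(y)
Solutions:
 u(y) = C1 + C2*erfi(sqrt(5)*y/4)


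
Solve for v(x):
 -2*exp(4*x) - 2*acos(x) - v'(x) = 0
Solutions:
 v(x) = C1 - 2*x*acos(x) + 2*sqrt(1 - x^2) - exp(4*x)/2


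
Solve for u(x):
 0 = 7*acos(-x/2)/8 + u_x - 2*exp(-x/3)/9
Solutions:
 u(x) = C1 - 7*x*acos(-x/2)/8 - 7*sqrt(4 - x^2)/8 - 2*exp(-x/3)/3


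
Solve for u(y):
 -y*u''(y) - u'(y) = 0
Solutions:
 u(y) = C1 + C2*log(y)


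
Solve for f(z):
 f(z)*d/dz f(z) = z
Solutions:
 f(z) = -sqrt(C1 + z^2)
 f(z) = sqrt(C1 + z^2)


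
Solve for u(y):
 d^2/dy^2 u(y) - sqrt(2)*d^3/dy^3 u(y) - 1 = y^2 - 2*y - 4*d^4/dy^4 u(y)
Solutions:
 u(y) = C1 + C2*y + y^4/12 + y^3*(-1 + sqrt(2))/3 + y^2*(-3/2 - sqrt(2)) + (C3*sin(sqrt(14)*y/8) + C4*cos(sqrt(14)*y/8))*exp(sqrt(2)*y/8)


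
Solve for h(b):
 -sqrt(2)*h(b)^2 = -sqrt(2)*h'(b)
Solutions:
 h(b) = -1/(C1 + b)


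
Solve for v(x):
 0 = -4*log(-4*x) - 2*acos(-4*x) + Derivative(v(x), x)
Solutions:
 v(x) = C1 + 4*x*log(-x) + 2*x*acos(-4*x) - 4*x + 8*x*log(2) + sqrt(1 - 16*x^2)/2


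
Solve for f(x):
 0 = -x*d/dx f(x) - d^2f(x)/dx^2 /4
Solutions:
 f(x) = C1 + C2*erf(sqrt(2)*x)


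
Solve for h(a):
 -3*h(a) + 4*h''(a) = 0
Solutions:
 h(a) = C1*exp(-sqrt(3)*a/2) + C2*exp(sqrt(3)*a/2)


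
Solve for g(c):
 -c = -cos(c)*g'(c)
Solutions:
 g(c) = C1 + Integral(c/cos(c), c)


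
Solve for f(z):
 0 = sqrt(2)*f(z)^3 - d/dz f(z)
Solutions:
 f(z) = -sqrt(2)*sqrt(-1/(C1 + sqrt(2)*z))/2
 f(z) = sqrt(2)*sqrt(-1/(C1 + sqrt(2)*z))/2


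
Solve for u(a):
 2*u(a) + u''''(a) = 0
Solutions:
 u(a) = (C1*sin(2^(3/4)*a/2) + C2*cos(2^(3/4)*a/2))*exp(-2^(3/4)*a/2) + (C3*sin(2^(3/4)*a/2) + C4*cos(2^(3/4)*a/2))*exp(2^(3/4)*a/2)


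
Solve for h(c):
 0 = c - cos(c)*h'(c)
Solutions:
 h(c) = C1 + Integral(c/cos(c), c)


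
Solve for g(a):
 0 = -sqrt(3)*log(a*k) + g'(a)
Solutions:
 g(a) = C1 + sqrt(3)*a*log(a*k) - sqrt(3)*a


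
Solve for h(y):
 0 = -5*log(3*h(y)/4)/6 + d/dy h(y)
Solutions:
 6*Integral(1/(-log(_y) - log(3) + 2*log(2)), (_y, h(y)))/5 = C1 - y


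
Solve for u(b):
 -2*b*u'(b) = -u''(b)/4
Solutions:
 u(b) = C1 + C2*erfi(2*b)


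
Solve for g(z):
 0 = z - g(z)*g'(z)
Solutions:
 g(z) = -sqrt(C1 + z^2)
 g(z) = sqrt(C1 + z^2)


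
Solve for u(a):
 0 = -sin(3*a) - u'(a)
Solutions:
 u(a) = C1 + cos(3*a)/3


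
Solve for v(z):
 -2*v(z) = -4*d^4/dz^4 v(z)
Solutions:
 v(z) = C1*exp(-2^(3/4)*z/2) + C2*exp(2^(3/4)*z/2) + C3*sin(2^(3/4)*z/2) + C4*cos(2^(3/4)*z/2)


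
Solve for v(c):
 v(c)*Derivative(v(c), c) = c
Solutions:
 v(c) = -sqrt(C1 + c^2)
 v(c) = sqrt(C1 + c^2)


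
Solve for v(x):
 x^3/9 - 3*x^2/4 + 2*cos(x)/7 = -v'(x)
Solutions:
 v(x) = C1 - x^4/36 + x^3/4 - 2*sin(x)/7


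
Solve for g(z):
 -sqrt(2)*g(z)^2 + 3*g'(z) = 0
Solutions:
 g(z) = -3/(C1 + sqrt(2)*z)


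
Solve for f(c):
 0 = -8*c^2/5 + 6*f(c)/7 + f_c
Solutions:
 f(c) = C1*exp(-6*c/7) + 28*c^2/15 - 196*c/45 + 686/135


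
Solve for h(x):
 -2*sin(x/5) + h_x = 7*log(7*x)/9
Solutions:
 h(x) = C1 + 7*x*log(x)/9 - 7*x/9 + 7*x*log(7)/9 - 10*cos(x/5)


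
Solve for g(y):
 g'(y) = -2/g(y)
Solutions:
 g(y) = -sqrt(C1 - 4*y)
 g(y) = sqrt(C1 - 4*y)


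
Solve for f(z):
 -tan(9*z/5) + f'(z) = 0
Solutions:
 f(z) = C1 - 5*log(cos(9*z/5))/9


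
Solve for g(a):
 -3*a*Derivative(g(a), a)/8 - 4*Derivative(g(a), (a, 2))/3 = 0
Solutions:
 g(a) = C1 + C2*erf(3*a/8)


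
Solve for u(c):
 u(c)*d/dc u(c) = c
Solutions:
 u(c) = -sqrt(C1 + c^2)
 u(c) = sqrt(C1 + c^2)


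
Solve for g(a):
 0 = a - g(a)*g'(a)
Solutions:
 g(a) = -sqrt(C1 + a^2)
 g(a) = sqrt(C1 + a^2)


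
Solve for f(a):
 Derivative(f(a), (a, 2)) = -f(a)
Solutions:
 f(a) = C1*sin(a) + C2*cos(a)


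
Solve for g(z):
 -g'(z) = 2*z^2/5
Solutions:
 g(z) = C1 - 2*z^3/15


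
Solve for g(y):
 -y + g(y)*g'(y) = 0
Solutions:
 g(y) = -sqrt(C1 + y^2)
 g(y) = sqrt(C1 + y^2)


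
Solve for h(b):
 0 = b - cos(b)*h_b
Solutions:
 h(b) = C1 + Integral(b/cos(b), b)


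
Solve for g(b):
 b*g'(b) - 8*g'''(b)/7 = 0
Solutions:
 g(b) = C1 + Integral(C2*airyai(7^(1/3)*b/2) + C3*airybi(7^(1/3)*b/2), b)


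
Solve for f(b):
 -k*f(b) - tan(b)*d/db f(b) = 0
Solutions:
 f(b) = C1*exp(-k*log(sin(b)))


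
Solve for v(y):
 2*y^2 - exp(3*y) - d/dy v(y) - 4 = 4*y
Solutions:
 v(y) = C1 + 2*y^3/3 - 2*y^2 - 4*y - exp(3*y)/3


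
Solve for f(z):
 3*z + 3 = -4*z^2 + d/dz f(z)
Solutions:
 f(z) = C1 + 4*z^3/3 + 3*z^2/2 + 3*z


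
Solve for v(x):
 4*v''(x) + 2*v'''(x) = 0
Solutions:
 v(x) = C1 + C2*x + C3*exp(-2*x)


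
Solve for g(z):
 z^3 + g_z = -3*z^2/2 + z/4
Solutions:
 g(z) = C1 - z^4/4 - z^3/2 + z^2/8
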